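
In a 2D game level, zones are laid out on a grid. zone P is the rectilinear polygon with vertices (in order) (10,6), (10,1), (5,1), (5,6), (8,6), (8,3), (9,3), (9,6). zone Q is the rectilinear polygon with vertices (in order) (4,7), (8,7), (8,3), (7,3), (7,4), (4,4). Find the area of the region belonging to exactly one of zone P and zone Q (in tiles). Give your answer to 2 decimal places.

|zone P| = 22, |zone Q| = 13, |zone P∩zone Q| = 7.
|zone P △ zone Q| = |zone P| + |zone Q| − 2·|zone P∩zone Q| = 22 + 13 − 14 = 21.00.

21.00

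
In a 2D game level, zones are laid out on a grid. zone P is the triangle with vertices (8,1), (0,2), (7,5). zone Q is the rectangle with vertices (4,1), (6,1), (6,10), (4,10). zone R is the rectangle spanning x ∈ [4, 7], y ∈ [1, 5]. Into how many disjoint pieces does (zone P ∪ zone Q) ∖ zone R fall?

(zone P ∪ zone Q) ∖ zone R splits into 3 disjoint pieces (area 4.4286, area 10, area 1.9375).

3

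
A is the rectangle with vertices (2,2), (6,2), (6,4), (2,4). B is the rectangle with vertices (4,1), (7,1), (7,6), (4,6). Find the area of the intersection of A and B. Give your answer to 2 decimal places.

|A∩B|: x∈[4,6], y∈[2,4] → 2·2 = 4.

4.00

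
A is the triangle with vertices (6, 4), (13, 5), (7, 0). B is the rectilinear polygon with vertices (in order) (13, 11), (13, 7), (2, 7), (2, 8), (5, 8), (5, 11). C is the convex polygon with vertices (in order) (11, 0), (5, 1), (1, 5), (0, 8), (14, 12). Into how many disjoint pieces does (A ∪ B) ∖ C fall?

4

(A ∪ B) ∖ C splits into 4 disjoint pieces (area 0.2544, area 0.2802, area 0.125, area 4.3214).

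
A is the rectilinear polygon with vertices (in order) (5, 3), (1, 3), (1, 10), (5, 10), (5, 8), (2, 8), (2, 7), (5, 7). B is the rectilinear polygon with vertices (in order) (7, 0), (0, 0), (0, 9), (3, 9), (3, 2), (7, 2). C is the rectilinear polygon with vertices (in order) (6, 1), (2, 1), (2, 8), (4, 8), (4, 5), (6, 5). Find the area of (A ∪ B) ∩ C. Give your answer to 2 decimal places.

16.00

|A ∪ B| = 49.
|(A ∪ B) ∩ C| = 16.00.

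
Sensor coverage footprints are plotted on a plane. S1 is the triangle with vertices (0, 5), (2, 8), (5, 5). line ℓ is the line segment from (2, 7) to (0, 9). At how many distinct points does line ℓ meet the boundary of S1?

The segment meets the boundary at (1.6,7.4).

1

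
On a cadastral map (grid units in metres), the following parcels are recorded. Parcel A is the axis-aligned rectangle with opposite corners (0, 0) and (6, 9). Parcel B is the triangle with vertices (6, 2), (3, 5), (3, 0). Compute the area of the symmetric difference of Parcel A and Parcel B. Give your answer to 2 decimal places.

|Parcel A| = 54, |Parcel B| = 7.5, |Parcel A∩Parcel B| = 7.5.
|Parcel A △ Parcel B| = |Parcel A| + |Parcel B| − 2·|Parcel A∩Parcel B| = 54 + 7.5 − 15 = 46.50.

46.50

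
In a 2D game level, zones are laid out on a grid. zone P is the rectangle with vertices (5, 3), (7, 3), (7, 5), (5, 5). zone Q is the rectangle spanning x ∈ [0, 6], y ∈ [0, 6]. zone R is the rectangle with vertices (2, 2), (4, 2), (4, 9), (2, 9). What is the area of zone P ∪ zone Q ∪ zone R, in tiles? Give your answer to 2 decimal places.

By inclusion–exclusion:
Individual areas: |zone P| = 4, |zone Q| = 36, |zone R| = 14.
|zone P∩zone Q|: x∈[5,6], y∈[3,5] → 1·2 = 2.
|zone P∩zone R| = 0 (no overlap).
|zone Q∩zone R|: x∈[2,4], y∈[2,6] → 2·4 = 8.
|zone P∩zone Q∩zone R| = 0.
|zone P ∪ zone Q ∪ zone R| = 54 − 10 + 0 = 44.00.

44.00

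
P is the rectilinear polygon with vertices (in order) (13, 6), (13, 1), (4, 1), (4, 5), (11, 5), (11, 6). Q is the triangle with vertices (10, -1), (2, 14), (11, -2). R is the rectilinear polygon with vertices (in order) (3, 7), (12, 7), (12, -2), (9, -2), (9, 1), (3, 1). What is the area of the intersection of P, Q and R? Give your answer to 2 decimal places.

1.28

The intersection is the polygon with vertices (6.8,5), (7.062,5), (9.312,1), (9,1), (8.933,1).
By the shoelace formula its area is 1.28.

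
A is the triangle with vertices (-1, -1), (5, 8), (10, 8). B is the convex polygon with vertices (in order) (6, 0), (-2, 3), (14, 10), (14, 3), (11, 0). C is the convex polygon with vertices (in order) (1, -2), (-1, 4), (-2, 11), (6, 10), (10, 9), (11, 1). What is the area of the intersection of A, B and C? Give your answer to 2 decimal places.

14.44

The intersection is the polygon with vertices (9.429,8), (10,8), (2.038,1.486), (0.933,1.9), (3.176,5.265).
By the shoelace formula its area is 14.44.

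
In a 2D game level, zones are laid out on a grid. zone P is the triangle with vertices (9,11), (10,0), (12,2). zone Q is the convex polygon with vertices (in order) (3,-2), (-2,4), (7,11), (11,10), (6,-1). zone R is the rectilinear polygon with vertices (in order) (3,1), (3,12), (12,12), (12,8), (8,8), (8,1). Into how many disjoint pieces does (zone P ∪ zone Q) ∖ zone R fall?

2

(zone P ∪ zone Q) ∖ zone R splits into 2 disjoint pieces (area 15.1098, area 33.1313).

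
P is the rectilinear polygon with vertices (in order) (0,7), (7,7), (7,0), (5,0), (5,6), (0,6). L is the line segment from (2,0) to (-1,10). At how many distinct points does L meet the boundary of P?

2

The segment meets the boundary at (0.2,6), (0,6.667).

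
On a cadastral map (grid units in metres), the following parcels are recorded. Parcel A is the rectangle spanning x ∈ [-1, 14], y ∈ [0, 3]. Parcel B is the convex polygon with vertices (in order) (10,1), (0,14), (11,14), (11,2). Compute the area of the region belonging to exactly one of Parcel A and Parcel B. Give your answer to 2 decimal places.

|Parcel A| = 45, |Parcel B| = 77.5, |Parcel A∩Parcel B| = 3.0385.
|Parcel A △ Parcel B| = |Parcel A| + |Parcel B| − 2·|Parcel A∩Parcel B| = 45 + 77.5 − 6.0769 = 116.42.

116.42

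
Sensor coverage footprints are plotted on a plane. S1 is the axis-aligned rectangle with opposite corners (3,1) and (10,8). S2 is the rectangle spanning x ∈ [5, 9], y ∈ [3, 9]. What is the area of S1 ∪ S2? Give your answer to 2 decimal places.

53.00

By inclusion–exclusion:
Individual areas: |S1| = 49, |S2| = 24.
|S1∩S2|: x∈[5,9], y∈[3,8] → 4·5 = 20.
|S1 ∪ S2| = 73 − 20 = 53.00.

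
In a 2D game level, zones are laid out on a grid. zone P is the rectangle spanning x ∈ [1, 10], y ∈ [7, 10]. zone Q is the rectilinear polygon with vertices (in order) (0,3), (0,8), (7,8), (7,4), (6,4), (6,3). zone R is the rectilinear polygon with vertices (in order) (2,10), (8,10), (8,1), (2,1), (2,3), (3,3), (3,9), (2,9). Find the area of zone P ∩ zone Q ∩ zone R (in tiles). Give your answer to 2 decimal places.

4.00

The intersection is the polygon with vertices (7,8), (7,7), (3,7), (3,8).
By the shoelace formula its area is 4.00.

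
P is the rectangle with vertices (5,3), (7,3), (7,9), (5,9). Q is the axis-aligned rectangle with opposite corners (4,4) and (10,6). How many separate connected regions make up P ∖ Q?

P ∖ Q splits into 2 disjoint pieces (area 2, area 6).

2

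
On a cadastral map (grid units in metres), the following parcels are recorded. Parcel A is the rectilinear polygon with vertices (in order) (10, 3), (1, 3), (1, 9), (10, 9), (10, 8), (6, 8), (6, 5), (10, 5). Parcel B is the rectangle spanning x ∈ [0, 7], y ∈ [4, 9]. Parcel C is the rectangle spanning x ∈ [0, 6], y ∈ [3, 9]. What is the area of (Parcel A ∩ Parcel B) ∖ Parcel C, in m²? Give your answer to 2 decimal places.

2.00

|Parcel A ∩ Parcel B| = 27.
|(Parcel A ∩ Parcel B) ∩ Parcel C| = 25.
|(Parcel A ∩ Parcel B) ∖ Parcel C| = 27 − 25 = 2.00.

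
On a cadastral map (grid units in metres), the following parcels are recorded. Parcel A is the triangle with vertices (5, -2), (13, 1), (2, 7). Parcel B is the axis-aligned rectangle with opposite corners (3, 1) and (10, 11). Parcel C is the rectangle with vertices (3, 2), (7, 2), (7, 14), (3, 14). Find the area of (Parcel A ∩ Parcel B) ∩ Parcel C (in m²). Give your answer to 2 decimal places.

The region (Parcel A ∩ Parcel B) ∩ Parcel C is the polygon with vertices (3,4), (3,6.455), (7,4.273), (7,2), (3.667,2).
By the shoelace formula its area is 12.79.

12.79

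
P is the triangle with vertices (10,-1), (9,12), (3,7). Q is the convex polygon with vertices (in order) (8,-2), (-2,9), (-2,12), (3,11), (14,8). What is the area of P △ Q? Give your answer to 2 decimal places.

|P| = 41.5, |Q| = 109, |P∩Q| = 37.3017.
|P △ Q| = |P| + |Q| − 2·|P∩Q| = 41.5 + 109 − 74.6033 = 75.90.

75.90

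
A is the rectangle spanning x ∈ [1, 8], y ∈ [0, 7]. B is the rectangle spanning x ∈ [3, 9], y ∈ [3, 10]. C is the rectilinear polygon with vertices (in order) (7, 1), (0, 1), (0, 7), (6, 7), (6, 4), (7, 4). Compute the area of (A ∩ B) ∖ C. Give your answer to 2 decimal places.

7.00

|A ∩ B| = 20.
|(A ∩ B) ∩ C| = 13.
|(A ∩ B) ∖ C| = 20 − 13 = 7.00.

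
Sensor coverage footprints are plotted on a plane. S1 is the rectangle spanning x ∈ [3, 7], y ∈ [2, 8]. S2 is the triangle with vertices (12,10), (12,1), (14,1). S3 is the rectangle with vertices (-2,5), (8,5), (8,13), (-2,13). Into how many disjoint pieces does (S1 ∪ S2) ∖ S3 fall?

(S1 ∪ S2) ∖ S3 splits into 2 disjoint pieces (area 12, area 9).

2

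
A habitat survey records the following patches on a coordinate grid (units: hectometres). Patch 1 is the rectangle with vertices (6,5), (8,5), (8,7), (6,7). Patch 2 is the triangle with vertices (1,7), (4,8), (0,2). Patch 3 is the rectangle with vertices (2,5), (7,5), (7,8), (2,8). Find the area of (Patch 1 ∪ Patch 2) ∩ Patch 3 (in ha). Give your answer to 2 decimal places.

4.33

|Patch 1 ∪ Patch 2| = 11.
|(Patch 1 ∪ Patch 2) ∩ Patch 3| = 4.33.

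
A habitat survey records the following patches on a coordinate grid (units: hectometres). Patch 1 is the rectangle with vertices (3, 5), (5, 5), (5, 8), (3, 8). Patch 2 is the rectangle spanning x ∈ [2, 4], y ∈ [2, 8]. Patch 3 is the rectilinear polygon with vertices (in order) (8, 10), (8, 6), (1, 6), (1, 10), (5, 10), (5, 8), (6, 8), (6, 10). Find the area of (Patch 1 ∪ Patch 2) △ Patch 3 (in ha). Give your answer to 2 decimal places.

|Patch 1 ∪ Patch 2| = 15.
|(Patch 1 ∪ Patch 2) ∩ Patch 3| = 6.
|(Patch 1 ∪ Patch 2) △ Patch 3| = 15 + 26 − 12 = 29.00.

29.00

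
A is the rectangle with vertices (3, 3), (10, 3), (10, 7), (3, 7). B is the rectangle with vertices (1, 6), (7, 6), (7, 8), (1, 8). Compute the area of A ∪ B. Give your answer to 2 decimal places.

36.00

By inclusion–exclusion:
Individual areas: |A| = 28, |B| = 12.
|A∩B|: x∈[3,7], y∈[6,7] → 4·1 = 4.
|A ∪ B| = 40 − 4 = 36.00.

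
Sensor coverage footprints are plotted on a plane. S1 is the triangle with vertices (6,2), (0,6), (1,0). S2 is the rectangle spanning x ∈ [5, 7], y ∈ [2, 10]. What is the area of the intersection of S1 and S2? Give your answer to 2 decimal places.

The intersection is the polygon with vertices (6,2), (5,2), (5,2.667).
By the shoelace formula its area is 0.33.

0.33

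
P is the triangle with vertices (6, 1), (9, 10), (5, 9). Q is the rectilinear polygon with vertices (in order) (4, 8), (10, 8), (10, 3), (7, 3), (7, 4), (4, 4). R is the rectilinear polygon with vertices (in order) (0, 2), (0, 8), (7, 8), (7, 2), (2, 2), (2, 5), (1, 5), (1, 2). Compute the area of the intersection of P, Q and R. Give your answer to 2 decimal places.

6.50

The intersection is the polygon with vertices (5.625,4), (5.125,8), (7,8), (7,4).
By the shoelace formula its area is 6.50.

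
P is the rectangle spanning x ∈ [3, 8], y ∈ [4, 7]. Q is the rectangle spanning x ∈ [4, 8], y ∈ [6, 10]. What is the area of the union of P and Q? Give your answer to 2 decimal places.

By inclusion–exclusion:
Individual areas: |P| = 15, |Q| = 16.
|P∩Q|: x∈[4,8], y∈[6,7] → 4·1 = 4.
|P ∪ Q| = 31 − 4 = 27.00.

27.00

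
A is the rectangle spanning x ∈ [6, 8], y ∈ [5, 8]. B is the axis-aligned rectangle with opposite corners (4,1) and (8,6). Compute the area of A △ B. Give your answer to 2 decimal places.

|A∩B|: x∈[6,8], y∈[5,6] → 2·1 = 2.
|A △ B| = |A| + |B| − 2·|A∩B| = 6 + 20 − 4 = 22.00.

22.00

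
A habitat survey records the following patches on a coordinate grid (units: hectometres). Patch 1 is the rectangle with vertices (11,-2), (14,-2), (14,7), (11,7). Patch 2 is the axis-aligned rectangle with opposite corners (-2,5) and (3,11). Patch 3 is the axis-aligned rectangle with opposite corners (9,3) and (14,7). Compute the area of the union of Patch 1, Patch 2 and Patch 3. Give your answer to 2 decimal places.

By inclusion–exclusion:
Individual areas: |Patch 1| = 27, |Patch 2| = 30, |Patch 3| = 20.
|Patch 1∩Patch 2| = 0 (no overlap).
|Patch 1∩Patch 3|: x∈[11,14], y∈[3,7] → 3·4 = 12.
|Patch 2∩Patch 3| = 0 (no overlap).
|Patch 1∩Patch 2∩Patch 3| = 0.
|Patch 1 ∪ Patch 2 ∪ Patch 3| = 77 − 12 + 0 = 65.00.

65.00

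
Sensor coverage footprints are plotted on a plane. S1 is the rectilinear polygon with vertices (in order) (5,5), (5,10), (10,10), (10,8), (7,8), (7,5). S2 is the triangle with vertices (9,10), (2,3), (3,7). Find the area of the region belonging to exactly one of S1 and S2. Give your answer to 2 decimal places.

18.50

|S1| = 16, |S2| = 10.5, |S1∩S2| = 4.
|S1 △ S2| = |S1| + |S2| − 2·|S1∩S2| = 16 + 10.5 − 8 = 18.50.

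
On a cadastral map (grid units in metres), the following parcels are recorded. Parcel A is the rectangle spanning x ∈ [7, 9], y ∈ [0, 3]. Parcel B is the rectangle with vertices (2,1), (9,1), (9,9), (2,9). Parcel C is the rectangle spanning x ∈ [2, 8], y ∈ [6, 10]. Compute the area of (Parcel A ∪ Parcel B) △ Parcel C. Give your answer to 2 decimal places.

46.00

|Parcel A ∪ Parcel B| = 58.
|(Parcel A ∪ Parcel B) ∩ Parcel C| = 18.
|(Parcel A ∪ Parcel B) △ Parcel C| = 58 + 24 − 36 = 46.00.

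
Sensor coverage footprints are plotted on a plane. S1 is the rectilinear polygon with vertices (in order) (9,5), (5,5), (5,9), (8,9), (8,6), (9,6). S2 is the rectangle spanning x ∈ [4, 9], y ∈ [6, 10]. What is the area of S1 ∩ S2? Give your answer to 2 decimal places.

9.00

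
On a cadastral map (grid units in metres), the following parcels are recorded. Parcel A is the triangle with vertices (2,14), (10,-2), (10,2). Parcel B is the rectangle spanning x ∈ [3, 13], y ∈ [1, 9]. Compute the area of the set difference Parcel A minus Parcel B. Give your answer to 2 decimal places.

4.33

|Parcel A| = 16, |Parcel A∩Parcel B| = 11.6667.
|Parcel A ∖ Parcel B| = |Parcel A| − |Parcel A∩Parcel B| = 16 − 11.6667 = 4.33.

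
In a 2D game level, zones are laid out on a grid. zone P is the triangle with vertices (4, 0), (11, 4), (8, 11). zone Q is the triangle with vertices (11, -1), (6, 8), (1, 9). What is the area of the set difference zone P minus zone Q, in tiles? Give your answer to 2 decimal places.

23.57

|zone P| = 30.5, |zone P∩zone Q| = 6.9297.
|zone P ∖ zone Q| = |zone P| − |zone P∩zone Q| = 30.5 − 6.9297 = 23.57.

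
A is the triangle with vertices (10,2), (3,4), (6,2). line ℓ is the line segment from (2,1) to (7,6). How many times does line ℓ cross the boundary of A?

2

The segment meets the boundary at (4.556,3.556), (4.2,3.2).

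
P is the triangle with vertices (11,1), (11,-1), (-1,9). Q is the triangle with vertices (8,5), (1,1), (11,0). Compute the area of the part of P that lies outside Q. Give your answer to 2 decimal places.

|P| = 12, |P∩Q| = 6.813.
|P ∖ Q| = |P| − |P∩Q| = 12 − 6.813 = 5.19.

5.19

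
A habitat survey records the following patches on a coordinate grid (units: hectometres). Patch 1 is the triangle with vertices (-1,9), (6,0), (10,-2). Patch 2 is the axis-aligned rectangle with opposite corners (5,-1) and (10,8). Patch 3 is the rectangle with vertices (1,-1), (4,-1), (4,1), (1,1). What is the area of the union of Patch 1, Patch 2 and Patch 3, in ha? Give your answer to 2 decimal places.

56.64

By inclusion–exclusion:
Individual areas: |Patch 1| = 11, |Patch 2| = 45, |Patch 3| = 6.
|Patch 1∩Patch 2| = 5.3571.
|Patch 1∩Patch 3| = 0.
|Patch 2∩Patch 3| = 0 (no overlap).
|Patch 1∩Patch 2∩Patch 3| = 0.
|Patch 1 ∪ Patch 2 ∪ Patch 3| = 62 − 5.3571 + 0 = 56.64.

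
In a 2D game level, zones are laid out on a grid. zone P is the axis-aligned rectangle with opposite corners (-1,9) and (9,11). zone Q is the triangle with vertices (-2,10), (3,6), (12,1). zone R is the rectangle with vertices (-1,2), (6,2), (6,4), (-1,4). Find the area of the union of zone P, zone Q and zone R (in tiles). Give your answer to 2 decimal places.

By inclusion–exclusion:
Individual areas: |zone P| = 20, |zone Q| = 5.5, |zone R| = 14.
|zone P∩zone Q| = 0.0742.
|zone P∩zone R| = 0 (no overlap).
|zone Q∩zone R| = 0.
|zone P∩zone Q∩zone R| = 0.
|zone P ∪ zone Q ∪ zone R| = 39.5 − 0.0742 + 0 = 39.43.

39.43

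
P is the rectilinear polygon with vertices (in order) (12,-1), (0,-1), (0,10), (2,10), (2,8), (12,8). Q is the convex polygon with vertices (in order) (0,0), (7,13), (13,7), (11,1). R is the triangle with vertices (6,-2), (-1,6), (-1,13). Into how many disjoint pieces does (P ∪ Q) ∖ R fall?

2

(P ∪ Q) ∖ R splits into 2 disjoint pieces (area 15.0089, area 100.5974).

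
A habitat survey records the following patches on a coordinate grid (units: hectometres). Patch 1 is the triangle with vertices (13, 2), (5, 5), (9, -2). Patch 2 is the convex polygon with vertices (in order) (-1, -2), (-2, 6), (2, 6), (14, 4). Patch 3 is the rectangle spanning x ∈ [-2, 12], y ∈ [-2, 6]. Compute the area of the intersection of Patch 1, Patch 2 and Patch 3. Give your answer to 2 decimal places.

8.73

The intersection is the polygon with vertices (10.935,2.774), (7.139,1.256), (5,5).
By the shoelace formula its area is 8.73.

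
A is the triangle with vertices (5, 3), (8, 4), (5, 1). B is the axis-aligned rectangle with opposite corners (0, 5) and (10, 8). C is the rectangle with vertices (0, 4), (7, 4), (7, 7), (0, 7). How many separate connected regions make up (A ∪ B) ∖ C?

2

(A ∪ B) ∖ C splits into 2 disjoint pieces (area 3, area 16).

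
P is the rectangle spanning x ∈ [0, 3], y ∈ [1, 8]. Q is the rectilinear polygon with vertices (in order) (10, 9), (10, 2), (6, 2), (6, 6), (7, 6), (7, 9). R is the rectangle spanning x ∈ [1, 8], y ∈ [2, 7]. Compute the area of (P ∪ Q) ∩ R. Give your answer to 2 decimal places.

19.00

|P ∪ Q| = 46.
|(P ∪ Q) ∩ R| = 19.00.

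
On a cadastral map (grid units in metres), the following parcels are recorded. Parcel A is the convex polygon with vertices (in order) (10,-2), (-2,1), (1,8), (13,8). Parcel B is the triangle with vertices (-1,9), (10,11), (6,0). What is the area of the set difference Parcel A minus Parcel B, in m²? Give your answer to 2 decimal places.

70.59

|Parcel A| = 106.5, |Parcel A∩Parcel B| = 35.9061.
|Parcel A ∖ Parcel B| = |Parcel A| − |Parcel A∩Parcel B| = 106.5 − 35.9061 = 70.59.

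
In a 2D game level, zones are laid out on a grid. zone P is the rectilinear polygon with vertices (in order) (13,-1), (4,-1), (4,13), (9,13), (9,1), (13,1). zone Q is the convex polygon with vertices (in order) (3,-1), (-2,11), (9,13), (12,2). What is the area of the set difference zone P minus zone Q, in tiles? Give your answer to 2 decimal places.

|zone P| = 78, |zone P∩zone Q| = 61.8939.
|zone P ∖ zone Q| = |zone P| − |zone P∩zone Q| = 78 − 61.8939 = 16.11.

16.11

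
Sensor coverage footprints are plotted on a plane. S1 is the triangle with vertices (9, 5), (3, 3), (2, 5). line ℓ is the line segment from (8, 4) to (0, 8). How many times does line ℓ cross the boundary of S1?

The segment meets the boundary at (6,5), (7.2,4.4).

2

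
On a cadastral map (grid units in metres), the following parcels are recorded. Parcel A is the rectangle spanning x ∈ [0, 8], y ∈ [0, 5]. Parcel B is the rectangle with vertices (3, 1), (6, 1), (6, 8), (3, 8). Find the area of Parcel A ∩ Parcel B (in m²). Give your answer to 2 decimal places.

|Parcel A∩Parcel B|: x∈[3,6], y∈[1,5] → 3·4 = 12.

12.00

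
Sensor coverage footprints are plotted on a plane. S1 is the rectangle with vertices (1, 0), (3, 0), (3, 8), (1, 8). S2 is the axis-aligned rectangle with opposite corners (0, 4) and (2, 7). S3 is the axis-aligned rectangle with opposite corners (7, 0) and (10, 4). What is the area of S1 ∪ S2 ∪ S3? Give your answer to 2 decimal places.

By inclusion–exclusion:
Individual areas: |S1| = 16, |S2| = 6, |S3| = 12.
|S1∩S2|: x∈[1,2], y∈[4,7] → 1·3 = 3.
|S1∩S3| = 0 (no overlap).
|S2∩S3| = 0 (no overlap).
|S1∩S2∩S3| = 0.
|S1 ∪ S2 ∪ S3| = 34 − 3 + 0 = 31.00.

31.00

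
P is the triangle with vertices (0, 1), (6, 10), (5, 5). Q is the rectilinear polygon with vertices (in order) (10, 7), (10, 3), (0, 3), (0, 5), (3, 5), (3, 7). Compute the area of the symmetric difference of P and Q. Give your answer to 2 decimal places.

|P| = 10.5, |Q| = 34, |P∩Q| = 7.15.
|P △ Q| = |P| + |Q| − 2·|P∩Q| = 10.5 + 34 − 14.3 = 30.20.

30.20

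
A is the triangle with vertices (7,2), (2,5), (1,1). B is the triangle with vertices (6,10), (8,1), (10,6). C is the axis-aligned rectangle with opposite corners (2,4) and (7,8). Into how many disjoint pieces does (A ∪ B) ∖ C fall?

(A ∪ B) ∖ C splits into 2 disjoint pieces (area 10.6667, area 13.3056).

2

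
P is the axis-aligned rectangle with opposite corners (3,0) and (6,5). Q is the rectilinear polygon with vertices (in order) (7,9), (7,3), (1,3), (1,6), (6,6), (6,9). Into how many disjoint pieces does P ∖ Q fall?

P ∖ Q is a single connected region.

1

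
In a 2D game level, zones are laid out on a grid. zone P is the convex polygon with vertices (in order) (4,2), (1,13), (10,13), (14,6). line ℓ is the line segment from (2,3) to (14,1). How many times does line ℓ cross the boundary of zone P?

The segment meets the boundary at (5.176,2.471), (3.81,2.698).

2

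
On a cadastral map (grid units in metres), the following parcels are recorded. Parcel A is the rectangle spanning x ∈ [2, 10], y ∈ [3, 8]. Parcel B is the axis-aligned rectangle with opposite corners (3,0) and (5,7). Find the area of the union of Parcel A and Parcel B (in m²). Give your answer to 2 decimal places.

By inclusion–exclusion:
Individual areas: |Parcel A| = 40, |Parcel B| = 14.
|Parcel A∩Parcel B|: x∈[3,5], y∈[3,7] → 2·4 = 8.
|Parcel A ∪ Parcel B| = 54 − 8 = 46.00.

46.00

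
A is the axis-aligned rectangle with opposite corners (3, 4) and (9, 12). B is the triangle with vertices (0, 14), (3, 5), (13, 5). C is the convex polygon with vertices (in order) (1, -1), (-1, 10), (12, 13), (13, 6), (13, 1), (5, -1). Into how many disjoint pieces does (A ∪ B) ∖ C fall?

1

(A ∪ B) ∖ C is a single connected region.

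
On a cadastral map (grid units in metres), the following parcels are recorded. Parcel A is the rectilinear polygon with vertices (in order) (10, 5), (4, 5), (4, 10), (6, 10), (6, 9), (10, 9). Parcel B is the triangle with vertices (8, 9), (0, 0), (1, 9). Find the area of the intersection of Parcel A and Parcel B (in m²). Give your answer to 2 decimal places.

8.89

The intersection is the polygon with vertices (4,5), (4,9), (6,9), (8,9), (4.444,5).
By the shoelace formula its area is 8.89.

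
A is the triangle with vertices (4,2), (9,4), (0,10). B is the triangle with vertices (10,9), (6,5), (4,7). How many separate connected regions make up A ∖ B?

1

A ∖ B is a single connected region.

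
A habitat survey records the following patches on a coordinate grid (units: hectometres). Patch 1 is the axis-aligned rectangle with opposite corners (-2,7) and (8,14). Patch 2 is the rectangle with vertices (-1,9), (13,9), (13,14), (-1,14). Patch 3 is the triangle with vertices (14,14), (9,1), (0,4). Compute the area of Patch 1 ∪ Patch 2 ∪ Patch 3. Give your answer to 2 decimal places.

By inclusion–exclusion:
Individual areas: |Patch 1| = 70, |Patch 2| = 70, |Patch 3| = 66.
|Patch 1∩Patch 2|: x∈[-1,8], y∈[9,14] → 9·5 = 45.
|Patch 1∩Patch 3| = 5.1571.
|Patch 2∩Patch 3| = 11.7495.
|Patch 1∩Patch 2∩Patch 3| = 0.3571.
|Patch 1 ∪ Patch 2 ∪ Patch 3| = 206 − 61.9066 + 0.3571 = 144.45.

144.45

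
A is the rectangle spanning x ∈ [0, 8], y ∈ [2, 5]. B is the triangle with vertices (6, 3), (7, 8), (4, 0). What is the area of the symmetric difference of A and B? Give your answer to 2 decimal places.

23.24

|A| = 24, |B| = 3.5, |A∩B| = 2.1292.
|A △ B| = |A| + |B| − 2·|A∩B| = 24 + 3.5 − 4.2583 = 23.24.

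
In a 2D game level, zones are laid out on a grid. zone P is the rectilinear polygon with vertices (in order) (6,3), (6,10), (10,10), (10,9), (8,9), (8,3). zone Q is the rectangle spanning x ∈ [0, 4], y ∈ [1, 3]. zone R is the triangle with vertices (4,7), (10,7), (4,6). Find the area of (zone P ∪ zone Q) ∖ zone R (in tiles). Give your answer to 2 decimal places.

23.00

|zone P ∪ zone Q| = 24.
|(zone P ∪ zone Q) ∩ zone R| = 1.
|(zone P ∪ zone Q) ∖ zone R| = 24 − 1 = 23.00.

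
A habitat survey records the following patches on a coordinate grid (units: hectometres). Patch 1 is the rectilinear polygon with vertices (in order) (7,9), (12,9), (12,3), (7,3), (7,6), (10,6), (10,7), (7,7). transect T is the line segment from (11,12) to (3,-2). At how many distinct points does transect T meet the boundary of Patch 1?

The segment meets the boundary at (7.571,6), (8.143,7), (9.286,9), (7,5).

4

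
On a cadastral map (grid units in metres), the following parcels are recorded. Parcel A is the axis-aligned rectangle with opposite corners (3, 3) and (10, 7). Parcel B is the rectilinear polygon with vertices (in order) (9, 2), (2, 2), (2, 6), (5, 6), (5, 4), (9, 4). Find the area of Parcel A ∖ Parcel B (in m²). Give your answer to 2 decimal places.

18.00

|Parcel A| = 28, |Parcel A∩Parcel B| = 10.
|Parcel A ∖ Parcel B| = |Parcel A| − |Parcel A∩Parcel B| = 28 − 10 = 18.00.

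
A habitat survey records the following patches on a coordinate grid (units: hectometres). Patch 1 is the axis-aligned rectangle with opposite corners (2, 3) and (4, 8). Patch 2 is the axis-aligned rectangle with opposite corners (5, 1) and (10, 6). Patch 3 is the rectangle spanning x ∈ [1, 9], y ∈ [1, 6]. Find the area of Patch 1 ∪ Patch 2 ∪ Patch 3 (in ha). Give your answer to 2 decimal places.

By inclusion–exclusion:
Individual areas: |Patch 1| = 10, |Patch 2| = 25, |Patch 3| = 40.
|Patch 1∩Patch 2| = 0 (no overlap).
|Patch 1∩Patch 3|: x∈[2,4], y∈[3,6] → 2·3 = 6.
|Patch 2∩Patch 3|: x∈[5,9], y∈[1,6] → 4·5 = 20.
|Patch 1∩Patch 2∩Patch 3| = 0.
|Patch 1 ∪ Patch 2 ∪ Patch 3| = 75 − 26 + 0 = 49.00.

49.00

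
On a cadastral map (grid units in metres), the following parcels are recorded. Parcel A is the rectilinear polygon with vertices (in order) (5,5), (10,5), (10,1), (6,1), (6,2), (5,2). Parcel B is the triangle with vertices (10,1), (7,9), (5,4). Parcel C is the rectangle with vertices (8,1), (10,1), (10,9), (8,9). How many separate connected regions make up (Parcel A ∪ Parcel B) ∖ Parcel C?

(Parcel A ∪ Parcel B) ∖ Parcel C is a single connected region.

1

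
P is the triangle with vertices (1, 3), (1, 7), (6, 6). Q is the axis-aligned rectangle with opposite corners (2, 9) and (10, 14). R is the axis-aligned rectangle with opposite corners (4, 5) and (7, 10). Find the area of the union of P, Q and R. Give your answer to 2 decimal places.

60.43

By inclusion–exclusion:
Individual areas: |P| = 10, |Q| = 40, |R| = 15.
|P∩Q| = 0.
|P∩R| = 1.5667.
|Q∩R|: x∈[4,7], y∈[9,10] → 3·1 = 3.
|P∩Q∩R| = 0.
|P ∪ Q ∪ R| = 65 − 4.5667 + 0 = 60.43.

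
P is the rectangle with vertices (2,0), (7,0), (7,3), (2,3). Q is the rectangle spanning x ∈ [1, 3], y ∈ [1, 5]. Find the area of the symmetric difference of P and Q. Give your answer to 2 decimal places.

19.00

|P∩Q|: x∈[2,3], y∈[1,3] → 1·2 = 2.
|P △ Q| = |P| + |Q| − 2·|P∩Q| = 15 + 8 − 4 = 19.00.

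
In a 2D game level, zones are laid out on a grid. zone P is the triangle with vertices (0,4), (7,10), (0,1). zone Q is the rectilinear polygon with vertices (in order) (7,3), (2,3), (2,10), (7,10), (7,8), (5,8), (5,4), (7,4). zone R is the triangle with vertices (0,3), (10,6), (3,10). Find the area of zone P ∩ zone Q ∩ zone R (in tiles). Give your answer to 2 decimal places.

4.81

The intersection is the polygon with vertices (5.444,8), (5,8), (5,7.429), (2.029,3.609), (2,3.6), (2,5.714), (5.4,8.629), (5.769,8.418).
By the shoelace formula its area is 4.81.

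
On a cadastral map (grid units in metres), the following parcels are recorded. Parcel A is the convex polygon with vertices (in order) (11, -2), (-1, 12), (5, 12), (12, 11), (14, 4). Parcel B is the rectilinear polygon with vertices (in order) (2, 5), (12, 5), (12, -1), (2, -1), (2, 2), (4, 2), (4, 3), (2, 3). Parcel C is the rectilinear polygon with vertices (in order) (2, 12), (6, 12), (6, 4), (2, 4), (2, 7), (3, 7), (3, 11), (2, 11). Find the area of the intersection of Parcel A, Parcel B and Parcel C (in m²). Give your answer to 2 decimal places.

0.57

The intersection is the polygon with vertices (6,5), (6,4), (5.857,4), (5,5).
By the shoelace formula its area is 0.57.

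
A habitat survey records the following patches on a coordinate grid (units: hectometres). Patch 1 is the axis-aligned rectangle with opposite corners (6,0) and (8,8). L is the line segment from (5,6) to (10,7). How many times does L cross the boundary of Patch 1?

2

The segment meets the boundary at (8,6.6), (6,6.2).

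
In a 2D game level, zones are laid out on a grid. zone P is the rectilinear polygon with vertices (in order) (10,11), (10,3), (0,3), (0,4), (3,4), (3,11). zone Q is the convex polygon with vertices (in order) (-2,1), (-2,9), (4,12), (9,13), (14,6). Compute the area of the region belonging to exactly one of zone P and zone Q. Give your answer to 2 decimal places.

|zone P| = 59, |zone Q| = 117, |zone P∩zone Q| = 54.1.
|zone P △ zone Q| = |zone P| + |zone Q| − 2·|zone P∩zone Q| = 59 + 117 − 108.2 = 67.80.

67.80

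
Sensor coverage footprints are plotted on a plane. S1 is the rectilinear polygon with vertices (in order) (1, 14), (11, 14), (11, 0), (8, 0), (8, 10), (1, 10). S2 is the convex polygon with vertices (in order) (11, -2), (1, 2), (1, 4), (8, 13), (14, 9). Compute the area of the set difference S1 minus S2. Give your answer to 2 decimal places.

|S1| = 70, |S1∩S2| = 39.5.
|S1 ∖ S2| = |S1| − |S1∩S2| = 70 − 39.5 = 30.50.

30.50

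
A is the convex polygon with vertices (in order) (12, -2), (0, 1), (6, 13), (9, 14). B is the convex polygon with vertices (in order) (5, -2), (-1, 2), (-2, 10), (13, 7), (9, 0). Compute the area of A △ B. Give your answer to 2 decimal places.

74.89

|A| = 106.5, |B| = 111.5, |A∩B| = 71.5529.
|A △ B| = |A| + |B| − 2·|A∩B| = 106.5 + 111.5 − 143.1058 = 74.89.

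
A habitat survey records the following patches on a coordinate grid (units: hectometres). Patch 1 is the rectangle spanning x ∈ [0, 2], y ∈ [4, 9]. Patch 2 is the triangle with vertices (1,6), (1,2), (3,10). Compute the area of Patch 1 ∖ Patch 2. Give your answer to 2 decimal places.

7.50

|Patch 1| = 10, |Patch 1∩Patch 2| = 2.5.
|Patch 1 ∖ Patch 2| = |Patch 1| − |Patch 1∩Patch 2| = 10 − 2.5 = 7.50.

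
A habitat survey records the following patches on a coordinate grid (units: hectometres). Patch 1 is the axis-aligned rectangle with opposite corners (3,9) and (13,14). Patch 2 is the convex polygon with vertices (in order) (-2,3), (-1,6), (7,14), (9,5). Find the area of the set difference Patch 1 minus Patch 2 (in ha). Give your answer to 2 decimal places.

|Patch 1| = 50, |Patch 1∩Patch 2| = 14.7778.
|Patch 1 ∖ Patch 2| = |Patch 1| − |Patch 1∩Patch 2| = 50 − 14.7778 = 35.22.

35.22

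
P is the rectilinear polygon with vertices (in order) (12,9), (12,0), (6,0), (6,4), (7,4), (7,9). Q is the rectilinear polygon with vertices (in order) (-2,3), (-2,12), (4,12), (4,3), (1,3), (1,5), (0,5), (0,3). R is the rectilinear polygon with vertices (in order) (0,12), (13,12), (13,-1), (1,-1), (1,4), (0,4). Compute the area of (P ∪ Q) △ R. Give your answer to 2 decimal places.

|P ∪ Q| = 101.
|(P ∪ Q) ∩ R| = 83.
|(P ∪ Q) △ R| = 101 + 164 − 166 = 99.00.

99.00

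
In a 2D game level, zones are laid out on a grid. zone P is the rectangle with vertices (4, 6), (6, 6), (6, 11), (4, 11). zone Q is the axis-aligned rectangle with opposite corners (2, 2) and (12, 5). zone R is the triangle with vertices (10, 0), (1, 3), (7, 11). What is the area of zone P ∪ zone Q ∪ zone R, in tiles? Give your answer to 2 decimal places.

By inclusion–exclusion:
Individual areas: |zone P| = 10, |zone Q| = 30, |zone R| = 45.
|zone P∩zone Q| = 0 (no overlap).
|zone P∩zone R| = 4.6667.
|zone Q∩zone R| = 20.303.
|zone P∩zone Q∩zone R| = 0.
|zone P ∪ zone Q ∪ zone R| = 85 − 24.9697 + 0 = 60.03.

60.03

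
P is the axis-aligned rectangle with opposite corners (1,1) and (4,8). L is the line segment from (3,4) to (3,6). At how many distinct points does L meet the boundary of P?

0

The segment lies entirely inside P and never meets its boundary.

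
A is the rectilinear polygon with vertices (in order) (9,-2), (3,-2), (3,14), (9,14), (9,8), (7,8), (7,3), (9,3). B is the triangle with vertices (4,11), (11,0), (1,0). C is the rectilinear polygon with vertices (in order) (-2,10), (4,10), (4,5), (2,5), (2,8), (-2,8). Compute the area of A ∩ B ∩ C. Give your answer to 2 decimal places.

4.03

The intersection is the polygon with vertices (3.727,10), (4,10), (4,5), (3,5), (3,7.333).
By the shoelace formula its area is 4.03.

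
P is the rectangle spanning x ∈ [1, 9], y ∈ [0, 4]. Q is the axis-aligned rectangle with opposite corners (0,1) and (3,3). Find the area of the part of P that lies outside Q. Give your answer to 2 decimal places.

|P∩Q|: x∈[1,3], y∈[1,3] → 2·2 = 4.
|P| = 32.
|P ∖ Q| = |P| − |P∩Q| = 32 − 4 = 28.00.

28.00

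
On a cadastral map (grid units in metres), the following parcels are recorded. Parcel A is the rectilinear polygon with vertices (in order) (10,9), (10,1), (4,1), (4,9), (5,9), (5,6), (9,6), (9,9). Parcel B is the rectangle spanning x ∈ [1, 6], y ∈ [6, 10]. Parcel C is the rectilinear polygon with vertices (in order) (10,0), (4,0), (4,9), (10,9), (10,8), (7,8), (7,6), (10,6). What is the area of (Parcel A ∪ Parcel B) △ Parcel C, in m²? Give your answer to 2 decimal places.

|Parcel A ∪ Parcel B| = 53.
|(Parcel A ∪ Parcel B) ∩ Parcel C| = 37.
|(Parcel A ∪ Parcel B) △ Parcel C| = 53 + 48 − 74 = 27.00.

27.00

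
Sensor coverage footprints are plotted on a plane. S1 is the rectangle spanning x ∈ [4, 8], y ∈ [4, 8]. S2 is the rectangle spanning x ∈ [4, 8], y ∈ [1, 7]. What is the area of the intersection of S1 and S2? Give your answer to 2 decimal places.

|S1∩S2|: x∈[4,8], y∈[4,7] → 4·3 = 12.

12.00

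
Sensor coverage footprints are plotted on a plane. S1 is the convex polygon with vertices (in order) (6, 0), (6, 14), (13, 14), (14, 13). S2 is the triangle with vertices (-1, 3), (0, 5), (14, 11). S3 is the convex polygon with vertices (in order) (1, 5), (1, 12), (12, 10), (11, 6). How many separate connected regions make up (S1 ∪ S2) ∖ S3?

(S1 ∪ S2) ∖ S3 splits into 3 disjoint pieces (area 3.1527, area 25.6508, area 9.918).

3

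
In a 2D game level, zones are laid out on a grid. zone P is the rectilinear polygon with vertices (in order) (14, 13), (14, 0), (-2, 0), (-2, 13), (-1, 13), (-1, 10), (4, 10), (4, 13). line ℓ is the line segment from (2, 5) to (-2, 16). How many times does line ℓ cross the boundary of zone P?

1

The segment meets the boundary at (0.182,10).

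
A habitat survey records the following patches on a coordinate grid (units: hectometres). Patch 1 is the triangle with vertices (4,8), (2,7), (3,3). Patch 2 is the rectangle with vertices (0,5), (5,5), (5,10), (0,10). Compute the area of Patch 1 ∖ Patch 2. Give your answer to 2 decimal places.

|Patch 1| = 4.5, |Patch 1∩Patch 2| = 3.6.
|Patch 1 ∖ Patch 2| = |Patch 1| − |Patch 1∩Patch 2| = 4.5 − 3.6 = 0.90.

0.90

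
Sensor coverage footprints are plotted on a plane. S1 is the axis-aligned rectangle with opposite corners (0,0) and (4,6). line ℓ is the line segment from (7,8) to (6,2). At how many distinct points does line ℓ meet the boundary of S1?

0

The segment lies entirely outside S1 and never meets its boundary.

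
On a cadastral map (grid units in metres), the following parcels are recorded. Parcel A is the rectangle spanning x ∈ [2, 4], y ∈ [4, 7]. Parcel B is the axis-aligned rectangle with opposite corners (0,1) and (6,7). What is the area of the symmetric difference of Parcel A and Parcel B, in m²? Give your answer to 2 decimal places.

30.00

|Parcel A∩Parcel B|: x∈[2,4], y∈[4,7] → 2·3 = 6.
|Parcel A △ Parcel B| = |Parcel A| + |Parcel B| − 2·|Parcel A∩Parcel B| = 6 + 36 − 12 = 30.00.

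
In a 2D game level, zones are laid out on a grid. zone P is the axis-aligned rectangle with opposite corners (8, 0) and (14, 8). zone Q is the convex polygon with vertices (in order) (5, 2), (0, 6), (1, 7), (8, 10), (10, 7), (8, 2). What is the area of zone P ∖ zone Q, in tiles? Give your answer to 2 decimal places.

41.33

|zone P| = 48, |zone P∩zone Q| = 6.6667.
|zone P ∖ zone Q| = |zone P| − |zone P∩zone Q| = 48 − 6.6667 = 41.33.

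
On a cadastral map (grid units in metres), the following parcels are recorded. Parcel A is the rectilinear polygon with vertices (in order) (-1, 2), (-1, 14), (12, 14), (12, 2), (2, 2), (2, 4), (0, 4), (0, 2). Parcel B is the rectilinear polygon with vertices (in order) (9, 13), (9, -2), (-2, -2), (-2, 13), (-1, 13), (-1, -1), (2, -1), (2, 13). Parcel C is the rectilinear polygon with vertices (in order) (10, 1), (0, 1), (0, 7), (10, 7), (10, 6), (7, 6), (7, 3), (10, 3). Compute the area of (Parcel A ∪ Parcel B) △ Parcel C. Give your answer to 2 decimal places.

|Parcel A ∪ Parcel B| = 198.
|(Parcel A ∪ Parcel B) ∩ Parcel C| = 44.
|(Parcel A ∪ Parcel B) △ Parcel C| = 198 + 51 − 88 = 161.00.

161.00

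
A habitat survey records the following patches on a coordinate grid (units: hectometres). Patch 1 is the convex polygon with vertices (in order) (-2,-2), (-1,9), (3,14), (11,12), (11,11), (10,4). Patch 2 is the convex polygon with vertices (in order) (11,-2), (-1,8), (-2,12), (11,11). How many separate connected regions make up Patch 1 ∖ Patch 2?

2

Patch 1 ∖ Patch 2 splits into 2 disjoint pieces (area 39.0604, area 15.6812).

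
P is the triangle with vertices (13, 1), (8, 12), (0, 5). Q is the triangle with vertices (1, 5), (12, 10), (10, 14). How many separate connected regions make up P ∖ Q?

P ∖ Q is a single connected region.

1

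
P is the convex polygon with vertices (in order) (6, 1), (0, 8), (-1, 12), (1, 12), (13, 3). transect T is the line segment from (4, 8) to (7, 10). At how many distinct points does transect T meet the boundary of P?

1

The segment meets the boundary at (5.235,8.824).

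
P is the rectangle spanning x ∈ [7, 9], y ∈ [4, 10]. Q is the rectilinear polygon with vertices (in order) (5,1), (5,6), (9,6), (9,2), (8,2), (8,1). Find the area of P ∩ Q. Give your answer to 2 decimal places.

4.00

The intersection is the polygon with vertices (9,4), (7,4), (7,6), (9,6).
By the shoelace formula its area is 4.00.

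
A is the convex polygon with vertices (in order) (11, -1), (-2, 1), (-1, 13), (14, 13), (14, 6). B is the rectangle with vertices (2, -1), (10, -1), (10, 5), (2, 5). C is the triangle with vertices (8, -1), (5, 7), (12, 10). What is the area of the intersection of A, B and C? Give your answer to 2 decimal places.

The intersection is the polygon with vertices (10,5), (10,4.5), (8.159,-0.563), (7.816,-0.51), (5.75,5).
By the shoelace formula its area is 13.17.

13.17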